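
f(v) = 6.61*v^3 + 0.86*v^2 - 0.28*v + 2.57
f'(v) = 19.83*v^2 + 1.72*v - 0.28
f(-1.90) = -39.13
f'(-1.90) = 68.04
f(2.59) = 122.46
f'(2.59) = 137.20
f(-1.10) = -4.88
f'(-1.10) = 21.82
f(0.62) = 4.30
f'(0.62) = 8.41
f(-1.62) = -22.82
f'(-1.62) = 48.98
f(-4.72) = -672.02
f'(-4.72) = 433.38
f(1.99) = 57.51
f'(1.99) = 81.67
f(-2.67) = -116.37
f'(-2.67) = 136.49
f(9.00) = 4888.40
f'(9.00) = 1621.43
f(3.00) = 187.94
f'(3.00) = 183.35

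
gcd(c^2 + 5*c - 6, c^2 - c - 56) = 1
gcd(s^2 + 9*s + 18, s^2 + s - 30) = s + 6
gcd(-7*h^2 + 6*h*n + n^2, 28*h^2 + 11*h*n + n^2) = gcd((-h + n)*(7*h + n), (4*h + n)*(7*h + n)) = 7*h + n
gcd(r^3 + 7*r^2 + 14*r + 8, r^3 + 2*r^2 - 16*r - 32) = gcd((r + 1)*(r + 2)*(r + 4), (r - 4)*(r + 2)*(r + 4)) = r^2 + 6*r + 8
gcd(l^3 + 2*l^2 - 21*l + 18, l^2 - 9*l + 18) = l - 3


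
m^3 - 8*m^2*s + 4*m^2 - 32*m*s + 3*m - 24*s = (m + 1)*(m + 3)*(m - 8*s)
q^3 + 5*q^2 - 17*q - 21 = (q - 3)*(q + 1)*(q + 7)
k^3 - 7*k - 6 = (k - 3)*(k + 1)*(k + 2)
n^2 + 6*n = n*(n + 6)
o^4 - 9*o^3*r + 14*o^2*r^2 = o^2*(o - 7*r)*(o - 2*r)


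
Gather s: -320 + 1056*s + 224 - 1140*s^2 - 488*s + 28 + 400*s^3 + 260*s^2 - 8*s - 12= 400*s^3 - 880*s^2 + 560*s - 80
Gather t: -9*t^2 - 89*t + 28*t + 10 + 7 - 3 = -9*t^2 - 61*t + 14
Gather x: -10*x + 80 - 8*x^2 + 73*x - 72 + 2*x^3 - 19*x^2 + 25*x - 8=2*x^3 - 27*x^2 + 88*x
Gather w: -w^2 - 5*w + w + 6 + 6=-w^2 - 4*w + 12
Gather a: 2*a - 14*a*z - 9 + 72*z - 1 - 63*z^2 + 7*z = a*(2 - 14*z) - 63*z^2 + 79*z - 10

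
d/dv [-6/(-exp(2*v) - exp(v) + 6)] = (-12*exp(v) - 6)*exp(v)/(exp(2*v) + exp(v) - 6)^2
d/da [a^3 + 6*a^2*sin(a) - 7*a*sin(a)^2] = 6*a^2*cos(a) + 3*a^2 + 12*a*sin(a) - 7*a*sin(2*a) - 7*sin(a)^2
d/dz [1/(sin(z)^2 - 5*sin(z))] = (5 - 2*sin(z))*cos(z)/((sin(z) - 5)^2*sin(z)^2)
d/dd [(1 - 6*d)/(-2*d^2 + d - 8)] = (12*d^2 - 6*d - (4*d - 1)*(6*d - 1) + 48)/(2*d^2 - d + 8)^2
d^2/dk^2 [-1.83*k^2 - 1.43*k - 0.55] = -3.66000000000000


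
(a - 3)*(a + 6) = a^2 + 3*a - 18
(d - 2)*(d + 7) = d^2 + 5*d - 14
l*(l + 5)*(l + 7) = l^3 + 12*l^2 + 35*l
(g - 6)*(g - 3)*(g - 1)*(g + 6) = g^4 - 4*g^3 - 33*g^2 + 144*g - 108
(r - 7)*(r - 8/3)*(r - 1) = r^3 - 32*r^2/3 + 85*r/3 - 56/3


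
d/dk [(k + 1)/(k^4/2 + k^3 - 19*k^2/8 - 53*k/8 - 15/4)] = 8*(-12*k^2 - 8*k + 23)/(16*k^6 + 32*k^5 - 168*k^4 - 424*k^3 + 289*k^2 + 1380*k + 900)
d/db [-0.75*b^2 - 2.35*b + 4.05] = -1.5*b - 2.35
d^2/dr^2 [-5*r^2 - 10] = -10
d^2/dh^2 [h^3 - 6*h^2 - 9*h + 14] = 6*h - 12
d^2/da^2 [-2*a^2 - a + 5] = -4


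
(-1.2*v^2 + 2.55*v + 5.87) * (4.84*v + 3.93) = -5.808*v^3 + 7.626*v^2 + 38.4323*v + 23.0691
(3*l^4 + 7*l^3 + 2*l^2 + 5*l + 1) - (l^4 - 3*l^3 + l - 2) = 2*l^4 + 10*l^3 + 2*l^2 + 4*l + 3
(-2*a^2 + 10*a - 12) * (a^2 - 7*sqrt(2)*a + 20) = -2*a^4 + 10*a^3 + 14*sqrt(2)*a^3 - 70*sqrt(2)*a^2 - 52*a^2 + 84*sqrt(2)*a + 200*a - 240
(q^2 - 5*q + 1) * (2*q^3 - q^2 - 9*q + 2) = 2*q^5 - 11*q^4 - 2*q^3 + 46*q^2 - 19*q + 2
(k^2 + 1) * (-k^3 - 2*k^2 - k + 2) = -k^5 - 2*k^4 - 2*k^3 - k + 2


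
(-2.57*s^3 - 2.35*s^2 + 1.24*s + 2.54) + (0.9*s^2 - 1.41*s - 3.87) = -2.57*s^3 - 1.45*s^2 - 0.17*s - 1.33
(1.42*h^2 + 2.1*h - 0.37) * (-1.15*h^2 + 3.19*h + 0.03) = -1.633*h^4 + 2.1148*h^3 + 7.1671*h^2 - 1.1173*h - 0.0111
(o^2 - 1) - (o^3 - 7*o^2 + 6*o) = -o^3 + 8*o^2 - 6*o - 1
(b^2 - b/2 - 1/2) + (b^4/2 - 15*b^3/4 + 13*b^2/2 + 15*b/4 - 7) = b^4/2 - 15*b^3/4 + 15*b^2/2 + 13*b/4 - 15/2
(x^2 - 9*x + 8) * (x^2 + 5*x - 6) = x^4 - 4*x^3 - 43*x^2 + 94*x - 48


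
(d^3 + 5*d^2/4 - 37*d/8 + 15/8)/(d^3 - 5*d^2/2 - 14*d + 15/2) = (d - 5/4)/(d - 5)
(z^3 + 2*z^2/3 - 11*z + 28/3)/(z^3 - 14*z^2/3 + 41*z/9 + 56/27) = 9*(z^2 + 3*z - 4)/(9*z^2 - 21*z - 8)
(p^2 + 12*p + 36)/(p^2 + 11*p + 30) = (p + 6)/(p + 5)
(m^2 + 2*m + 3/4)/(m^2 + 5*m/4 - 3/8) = 2*(2*m + 1)/(4*m - 1)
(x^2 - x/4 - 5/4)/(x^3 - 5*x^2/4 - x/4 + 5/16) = 4*(x + 1)/(4*x^2 - 1)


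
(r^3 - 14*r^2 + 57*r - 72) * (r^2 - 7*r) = r^5 - 21*r^4 + 155*r^3 - 471*r^2 + 504*r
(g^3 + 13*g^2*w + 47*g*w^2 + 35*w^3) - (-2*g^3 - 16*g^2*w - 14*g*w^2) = 3*g^3 + 29*g^2*w + 61*g*w^2 + 35*w^3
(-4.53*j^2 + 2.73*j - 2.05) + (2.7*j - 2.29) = -4.53*j^2 + 5.43*j - 4.34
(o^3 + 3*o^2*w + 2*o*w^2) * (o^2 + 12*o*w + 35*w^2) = o^5 + 15*o^4*w + 73*o^3*w^2 + 129*o^2*w^3 + 70*o*w^4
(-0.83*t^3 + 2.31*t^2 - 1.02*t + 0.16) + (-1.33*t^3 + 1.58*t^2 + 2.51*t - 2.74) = -2.16*t^3 + 3.89*t^2 + 1.49*t - 2.58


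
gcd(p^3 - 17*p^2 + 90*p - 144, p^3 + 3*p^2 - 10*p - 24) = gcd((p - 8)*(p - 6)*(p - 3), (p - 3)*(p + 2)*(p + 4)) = p - 3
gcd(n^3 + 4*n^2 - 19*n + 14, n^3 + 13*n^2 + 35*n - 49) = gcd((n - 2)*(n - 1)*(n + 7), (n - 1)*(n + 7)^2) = n^2 + 6*n - 7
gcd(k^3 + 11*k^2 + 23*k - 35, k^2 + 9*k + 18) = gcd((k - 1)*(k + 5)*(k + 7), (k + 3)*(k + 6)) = 1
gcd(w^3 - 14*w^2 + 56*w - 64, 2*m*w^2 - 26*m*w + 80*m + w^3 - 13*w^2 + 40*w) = w - 8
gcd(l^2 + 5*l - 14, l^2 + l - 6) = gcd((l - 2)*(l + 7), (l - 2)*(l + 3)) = l - 2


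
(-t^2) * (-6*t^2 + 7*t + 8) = 6*t^4 - 7*t^3 - 8*t^2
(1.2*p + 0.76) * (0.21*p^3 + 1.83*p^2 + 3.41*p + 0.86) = 0.252*p^4 + 2.3556*p^3 + 5.4828*p^2 + 3.6236*p + 0.6536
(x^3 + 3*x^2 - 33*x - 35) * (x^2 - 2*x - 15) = x^5 + x^4 - 54*x^3 - 14*x^2 + 565*x + 525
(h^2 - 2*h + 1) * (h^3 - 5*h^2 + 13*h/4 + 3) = h^5 - 7*h^4 + 57*h^3/4 - 17*h^2/2 - 11*h/4 + 3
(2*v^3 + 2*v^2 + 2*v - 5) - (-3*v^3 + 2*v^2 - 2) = 5*v^3 + 2*v - 3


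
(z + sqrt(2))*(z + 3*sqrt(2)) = z^2 + 4*sqrt(2)*z + 6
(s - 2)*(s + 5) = s^2 + 3*s - 10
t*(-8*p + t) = -8*p*t + t^2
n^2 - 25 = (n - 5)*(n + 5)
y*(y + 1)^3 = y^4 + 3*y^3 + 3*y^2 + y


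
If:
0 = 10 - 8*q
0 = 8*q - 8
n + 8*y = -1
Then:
No Solution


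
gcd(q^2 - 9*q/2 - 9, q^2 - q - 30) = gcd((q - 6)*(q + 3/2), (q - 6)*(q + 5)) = q - 6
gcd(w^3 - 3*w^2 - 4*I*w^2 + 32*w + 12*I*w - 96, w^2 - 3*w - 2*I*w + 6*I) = w - 3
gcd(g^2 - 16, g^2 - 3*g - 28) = g + 4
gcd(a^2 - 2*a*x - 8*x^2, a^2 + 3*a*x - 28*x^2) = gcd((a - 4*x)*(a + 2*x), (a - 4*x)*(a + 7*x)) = -a + 4*x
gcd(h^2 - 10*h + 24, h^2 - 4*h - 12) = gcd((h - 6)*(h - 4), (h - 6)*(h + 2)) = h - 6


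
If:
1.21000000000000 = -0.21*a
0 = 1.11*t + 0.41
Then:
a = -5.76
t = -0.37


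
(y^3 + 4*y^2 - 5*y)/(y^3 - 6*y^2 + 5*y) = (y + 5)/(y - 5)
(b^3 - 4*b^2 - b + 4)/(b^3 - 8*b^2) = (b^3 - 4*b^2 - b + 4)/(b^2*(b - 8))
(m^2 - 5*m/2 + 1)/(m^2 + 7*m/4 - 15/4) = 2*(2*m^2 - 5*m + 2)/(4*m^2 + 7*m - 15)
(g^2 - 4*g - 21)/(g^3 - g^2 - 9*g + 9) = (g - 7)/(g^2 - 4*g + 3)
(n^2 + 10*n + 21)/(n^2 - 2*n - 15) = (n + 7)/(n - 5)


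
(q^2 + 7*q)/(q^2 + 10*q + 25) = q*(q + 7)/(q^2 + 10*q + 25)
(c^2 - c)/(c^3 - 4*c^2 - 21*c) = (1 - c)/(-c^2 + 4*c + 21)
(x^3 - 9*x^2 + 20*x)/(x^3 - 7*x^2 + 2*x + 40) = x/(x + 2)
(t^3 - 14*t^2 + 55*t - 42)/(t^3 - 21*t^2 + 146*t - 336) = (t - 1)/(t - 8)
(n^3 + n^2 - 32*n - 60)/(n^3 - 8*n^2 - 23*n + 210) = (n + 2)/(n - 7)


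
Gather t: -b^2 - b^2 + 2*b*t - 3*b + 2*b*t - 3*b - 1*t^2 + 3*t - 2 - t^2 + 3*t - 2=-2*b^2 - 6*b - 2*t^2 + t*(4*b + 6) - 4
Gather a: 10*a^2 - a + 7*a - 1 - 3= 10*a^2 + 6*a - 4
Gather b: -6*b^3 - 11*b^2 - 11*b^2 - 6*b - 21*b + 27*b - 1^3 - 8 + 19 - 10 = -6*b^3 - 22*b^2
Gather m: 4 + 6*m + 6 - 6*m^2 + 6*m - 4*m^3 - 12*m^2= -4*m^3 - 18*m^2 + 12*m + 10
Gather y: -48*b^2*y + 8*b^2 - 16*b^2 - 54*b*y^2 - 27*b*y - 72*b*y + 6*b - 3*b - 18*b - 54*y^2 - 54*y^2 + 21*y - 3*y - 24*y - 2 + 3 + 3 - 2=-8*b^2 - 15*b + y^2*(-54*b - 108) + y*(-48*b^2 - 99*b - 6) + 2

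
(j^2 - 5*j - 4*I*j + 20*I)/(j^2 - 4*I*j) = (j - 5)/j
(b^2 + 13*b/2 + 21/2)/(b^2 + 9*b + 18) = (b + 7/2)/(b + 6)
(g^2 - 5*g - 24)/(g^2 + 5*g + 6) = (g - 8)/(g + 2)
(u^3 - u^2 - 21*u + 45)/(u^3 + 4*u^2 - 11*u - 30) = (u - 3)/(u + 2)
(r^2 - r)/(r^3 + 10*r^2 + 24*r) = (r - 1)/(r^2 + 10*r + 24)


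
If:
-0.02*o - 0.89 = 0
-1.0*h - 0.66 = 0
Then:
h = -0.66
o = -44.50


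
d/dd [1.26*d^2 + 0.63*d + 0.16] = 2.52*d + 0.63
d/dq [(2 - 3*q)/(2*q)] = -1/q^2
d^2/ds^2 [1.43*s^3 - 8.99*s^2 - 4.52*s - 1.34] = 8.58*s - 17.98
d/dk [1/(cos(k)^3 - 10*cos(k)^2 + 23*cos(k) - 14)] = (3*cos(k)^2 - 20*cos(k) + 23)*sin(k)/(cos(k)^3 - 10*cos(k)^2 + 23*cos(k) - 14)^2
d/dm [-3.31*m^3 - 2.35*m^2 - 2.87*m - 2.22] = -9.93*m^2 - 4.7*m - 2.87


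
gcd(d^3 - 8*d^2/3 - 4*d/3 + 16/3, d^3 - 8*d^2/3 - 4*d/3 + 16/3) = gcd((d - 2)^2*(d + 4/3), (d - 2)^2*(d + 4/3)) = d^3 - 8*d^2/3 - 4*d/3 + 16/3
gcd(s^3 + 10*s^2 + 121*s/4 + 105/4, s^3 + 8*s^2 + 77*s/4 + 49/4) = s + 7/2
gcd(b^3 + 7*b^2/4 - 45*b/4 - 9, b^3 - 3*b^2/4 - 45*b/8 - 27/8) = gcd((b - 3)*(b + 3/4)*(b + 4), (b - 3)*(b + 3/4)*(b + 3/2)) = b^2 - 9*b/4 - 9/4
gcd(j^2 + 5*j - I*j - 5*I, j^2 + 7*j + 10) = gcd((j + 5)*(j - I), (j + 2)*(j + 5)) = j + 5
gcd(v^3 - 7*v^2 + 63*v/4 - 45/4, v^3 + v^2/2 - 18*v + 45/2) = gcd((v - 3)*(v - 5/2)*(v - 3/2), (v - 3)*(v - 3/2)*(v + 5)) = v^2 - 9*v/2 + 9/2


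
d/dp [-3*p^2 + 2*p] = 2 - 6*p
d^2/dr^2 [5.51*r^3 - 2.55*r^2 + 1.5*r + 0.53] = 33.06*r - 5.1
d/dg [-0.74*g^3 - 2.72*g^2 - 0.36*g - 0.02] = -2.22*g^2 - 5.44*g - 0.36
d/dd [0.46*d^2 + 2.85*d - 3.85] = 0.92*d + 2.85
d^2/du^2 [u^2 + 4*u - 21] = 2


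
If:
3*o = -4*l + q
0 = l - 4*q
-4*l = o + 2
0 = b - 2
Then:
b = 2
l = -8/11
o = 10/11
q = -2/11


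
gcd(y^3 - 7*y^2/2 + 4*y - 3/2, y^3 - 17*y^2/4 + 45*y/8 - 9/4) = y - 3/2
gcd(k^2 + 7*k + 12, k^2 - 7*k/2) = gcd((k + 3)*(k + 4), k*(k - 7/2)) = 1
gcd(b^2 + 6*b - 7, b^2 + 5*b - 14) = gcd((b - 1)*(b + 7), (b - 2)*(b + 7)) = b + 7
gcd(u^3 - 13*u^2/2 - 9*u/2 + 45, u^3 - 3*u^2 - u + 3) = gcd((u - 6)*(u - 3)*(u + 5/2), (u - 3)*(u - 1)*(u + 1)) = u - 3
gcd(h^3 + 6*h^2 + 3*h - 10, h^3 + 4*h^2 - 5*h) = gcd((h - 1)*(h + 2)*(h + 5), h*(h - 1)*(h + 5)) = h^2 + 4*h - 5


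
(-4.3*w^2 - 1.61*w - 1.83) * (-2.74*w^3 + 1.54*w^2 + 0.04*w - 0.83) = 11.782*w^5 - 2.2106*w^4 + 2.3628*w^3 + 0.686399999999999*w^2 + 1.2631*w + 1.5189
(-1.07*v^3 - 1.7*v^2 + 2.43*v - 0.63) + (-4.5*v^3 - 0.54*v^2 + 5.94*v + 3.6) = -5.57*v^3 - 2.24*v^2 + 8.37*v + 2.97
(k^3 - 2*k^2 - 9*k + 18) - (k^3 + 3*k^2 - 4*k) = -5*k^2 - 5*k + 18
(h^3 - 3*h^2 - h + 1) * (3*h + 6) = 3*h^4 - 3*h^3 - 21*h^2 - 3*h + 6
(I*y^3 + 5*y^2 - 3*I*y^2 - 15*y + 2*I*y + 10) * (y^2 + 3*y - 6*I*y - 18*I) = I*y^5 + 11*y^4 - 37*I*y^3 - 77*y^2 + 6*I*y^2 + 66*y + 210*I*y - 180*I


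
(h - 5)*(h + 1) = h^2 - 4*h - 5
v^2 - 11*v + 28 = (v - 7)*(v - 4)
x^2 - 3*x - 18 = (x - 6)*(x + 3)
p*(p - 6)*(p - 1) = p^3 - 7*p^2 + 6*p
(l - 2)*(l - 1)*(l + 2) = l^3 - l^2 - 4*l + 4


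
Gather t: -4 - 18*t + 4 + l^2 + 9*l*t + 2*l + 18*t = l^2 + 9*l*t + 2*l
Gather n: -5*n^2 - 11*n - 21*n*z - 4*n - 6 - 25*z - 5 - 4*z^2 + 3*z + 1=-5*n^2 + n*(-21*z - 15) - 4*z^2 - 22*z - 10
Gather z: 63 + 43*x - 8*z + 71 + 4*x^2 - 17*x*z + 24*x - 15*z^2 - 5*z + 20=4*x^2 + 67*x - 15*z^2 + z*(-17*x - 13) + 154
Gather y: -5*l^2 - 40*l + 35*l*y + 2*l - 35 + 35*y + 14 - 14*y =-5*l^2 - 38*l + y*(35*l + 21) - 21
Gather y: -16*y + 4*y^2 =4*y^2 - 16*y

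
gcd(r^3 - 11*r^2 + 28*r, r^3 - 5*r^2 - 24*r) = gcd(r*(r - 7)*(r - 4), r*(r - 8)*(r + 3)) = r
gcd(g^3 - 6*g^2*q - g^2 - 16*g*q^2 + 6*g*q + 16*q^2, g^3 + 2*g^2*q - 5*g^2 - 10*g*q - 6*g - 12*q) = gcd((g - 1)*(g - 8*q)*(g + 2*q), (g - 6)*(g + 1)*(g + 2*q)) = g + 2*q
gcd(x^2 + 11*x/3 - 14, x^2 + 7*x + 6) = x + 6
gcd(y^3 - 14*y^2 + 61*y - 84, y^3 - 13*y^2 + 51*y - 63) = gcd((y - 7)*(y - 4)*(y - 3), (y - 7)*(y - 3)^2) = y^2 - 10*y + 21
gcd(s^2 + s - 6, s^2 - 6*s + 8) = s - 2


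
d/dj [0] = 0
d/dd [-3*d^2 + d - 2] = 1 - 6*d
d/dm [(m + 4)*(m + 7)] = 2*m + 11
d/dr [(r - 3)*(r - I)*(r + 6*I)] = 3*r^2 + r*(-6 + 10*I) + 6 - 15*I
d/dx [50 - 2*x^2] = -4*x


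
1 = 1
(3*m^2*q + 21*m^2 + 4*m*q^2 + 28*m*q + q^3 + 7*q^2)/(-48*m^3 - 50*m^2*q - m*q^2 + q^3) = (3*m*q + 21*m + q^2 + 7*q)/(-48*m^2 - 2*m*q + q^2)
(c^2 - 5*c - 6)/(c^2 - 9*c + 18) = (c + 1)/(c - 3)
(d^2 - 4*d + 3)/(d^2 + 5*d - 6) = (d - 3)/(d + 6)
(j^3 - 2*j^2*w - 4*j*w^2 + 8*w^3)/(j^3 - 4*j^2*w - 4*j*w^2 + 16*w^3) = (-j + 2*w)/(-j + 4*w)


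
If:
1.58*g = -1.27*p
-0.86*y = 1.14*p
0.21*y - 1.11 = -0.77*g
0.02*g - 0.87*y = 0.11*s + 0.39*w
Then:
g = 0.99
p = -1.24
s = -3.54545454545455*w - 12.7886191361487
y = 1.64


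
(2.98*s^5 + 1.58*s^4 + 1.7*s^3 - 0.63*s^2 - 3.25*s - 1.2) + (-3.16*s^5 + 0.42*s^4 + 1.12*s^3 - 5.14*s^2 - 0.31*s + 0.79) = -0.18*s^5 + 2.0*s^4 + 2.82*s^3 - 5.77*s^2 - 3.56*s - 0.41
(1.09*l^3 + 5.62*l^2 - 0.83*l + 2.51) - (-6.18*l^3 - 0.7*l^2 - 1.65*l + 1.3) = 7.27*l^3 + 6.32*l^2 + 0.82*l + 1.21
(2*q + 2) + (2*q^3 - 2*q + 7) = 2*q^3 + 9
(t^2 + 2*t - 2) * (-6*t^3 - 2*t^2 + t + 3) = -6*t^5 - 14*t^4 + 9*t^3 + 9*t^2 + 4*t - 6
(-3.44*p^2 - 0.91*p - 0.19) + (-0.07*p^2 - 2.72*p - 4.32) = -3.51*p^2 - 3.63*p - 4.51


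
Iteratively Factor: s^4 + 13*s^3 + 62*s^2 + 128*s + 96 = (s + 3)*(s^3 + 10*s^2 + 32*s + 32) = (s + 3)*(s + 4)*(s^2 + 6*s + 8) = (s + 2)*(s + 3)*(s + 4)*(s + 4)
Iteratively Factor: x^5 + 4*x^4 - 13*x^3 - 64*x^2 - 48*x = (x + 4)*(x^4 - 13*x^2 - 12*x) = (x + 3)*(x + 4)*(x^3 - 3*x^2 - 4*x) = x*(x + 3)*(x + 4)*(x^2 - 3*x - 4) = x*(x - 4)*(x + 3)*(x + 4)*(x + 1)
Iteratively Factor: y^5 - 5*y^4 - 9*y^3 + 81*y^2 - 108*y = (y - 3)*(y^4 - 2*y^3 - 15*y^2 + 36*y) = (y - 3)^2*(y^3 + y^2 - 12*y) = (y - 3)^3*(y^2 + 4*y) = y*(y - 3)^3*(y + 4)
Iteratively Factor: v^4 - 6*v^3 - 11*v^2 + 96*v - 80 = (v + 4)*(v^3 - 10*v^2 + 29*v - 20) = (v - 5)*(v + 4)*(v^2 - 5*v + 4) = (v - 5)*(v - 1)*(v + 4)*(v - 4)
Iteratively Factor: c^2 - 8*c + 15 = (c - 5)*(c - 3)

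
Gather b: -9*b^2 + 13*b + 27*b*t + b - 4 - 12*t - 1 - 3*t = -9*b^2 + b*(27*t + 14) - 15*t - 5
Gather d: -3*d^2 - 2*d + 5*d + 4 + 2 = -3*d^2 + 3*d + 6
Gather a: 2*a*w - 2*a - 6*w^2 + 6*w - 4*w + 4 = a*(2*w - 2) - 6*w^2 + 2*w + 4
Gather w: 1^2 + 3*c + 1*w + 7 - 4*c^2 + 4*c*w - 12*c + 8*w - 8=-4*c^2 - 9*c + w*(4*c + 9)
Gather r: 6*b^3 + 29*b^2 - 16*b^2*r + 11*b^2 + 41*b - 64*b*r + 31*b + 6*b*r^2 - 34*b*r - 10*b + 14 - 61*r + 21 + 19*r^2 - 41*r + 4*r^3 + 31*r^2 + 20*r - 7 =6*b^3 + 40*b^2 + 62*b + 4*r^3 + r^2*(6*b + 50) + r*(-16*b^2 - 98*b - 82) + 28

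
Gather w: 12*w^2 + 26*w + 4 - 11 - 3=12*w^2 + 26*w - 10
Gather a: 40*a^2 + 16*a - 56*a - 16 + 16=40*a^2 - 40*a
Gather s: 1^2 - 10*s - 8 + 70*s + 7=60*s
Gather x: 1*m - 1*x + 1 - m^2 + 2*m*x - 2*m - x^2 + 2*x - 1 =-m^2 - m - x^2 + x*(2*m + 1)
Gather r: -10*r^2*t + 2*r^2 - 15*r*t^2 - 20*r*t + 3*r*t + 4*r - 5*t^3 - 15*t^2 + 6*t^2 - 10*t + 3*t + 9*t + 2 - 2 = r^2*(2 - 10*t) + r*(-15*t^2 - 17*t + 4) - 5*t^3 - 9*t^2 + 2*t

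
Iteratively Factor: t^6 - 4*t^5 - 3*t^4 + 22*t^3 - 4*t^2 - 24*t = (t)*(t^5 - 4*t^4 - 3*t^3 + 22*t^2 - 4*t - 24) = t*(t - 2)*(t^4 - 2*t^3 - 7*t^2 + 8*t + 12) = t*(t - 2)^2*(t^3 - 7*t - 6) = t*(t - 2)^2*(t + 2)*(t^2 - 2*t - 3) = t*(t - 3)*(t - 2)^2*(t + 2)*(t + 1)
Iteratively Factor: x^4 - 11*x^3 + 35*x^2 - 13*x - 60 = (x + 1)*(x^3 - 12*x^2 + 47*x - 60) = (x - 4)*(x + 1)*(x^2 - 8*x + 15) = (x - 4)*(x - 3)*(x + 1)*(x - 5)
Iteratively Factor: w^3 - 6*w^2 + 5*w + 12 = (w - 3)*(w^2 - 3*w - 4) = (w - 4)*(w - 3)*(w + 1)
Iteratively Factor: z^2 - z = (z - 1)*(z)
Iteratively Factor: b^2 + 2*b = (b + 2)*(b)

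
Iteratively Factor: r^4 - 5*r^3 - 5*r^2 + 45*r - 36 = (r - 3)*(r^3 - 2*r^2 - 11*r + 12) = (r - 4)*(r - 3)*(r^2 + 2*r - 3) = (r - 4)*(r - 3)*(r + 3)*(r - 1)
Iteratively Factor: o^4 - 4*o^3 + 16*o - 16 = (o - 2)*(o^3 - 2*o^2 - 4*o + 8) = (o - 2)^2*(o^2 - 4) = (o - 2)^3*(o + 2)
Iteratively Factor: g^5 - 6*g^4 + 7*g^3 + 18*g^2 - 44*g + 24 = (g + 2)*(g^4 - 8*g^3 + 23*g^2 - 28*g + 12) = (g - 3)*(g + 2)*(g^3 - 5*g^2 + 8*g - 4) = (g - 3)*(g - 1)*(g + 2)*(g^2 - 4*g + 4) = (g - 3)*(g - 2)*(g - 1)*(g + 2)*(g - 2)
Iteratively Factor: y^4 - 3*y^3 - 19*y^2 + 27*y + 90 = (y - 5)*(y^3 + 2*y^2 - 9*y - 18) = (y - 5)*(y + 2)*(y^2 - 9) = (y - 5)*(y + 2)*(y + 3)*(y - 3)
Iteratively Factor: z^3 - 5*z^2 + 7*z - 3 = (z - 1)*(z^2 - 4*z + 3) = (z - 1)^2*(z - 3)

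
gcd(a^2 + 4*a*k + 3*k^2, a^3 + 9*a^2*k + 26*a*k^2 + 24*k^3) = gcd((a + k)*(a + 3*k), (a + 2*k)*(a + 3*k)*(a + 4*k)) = a + 3*k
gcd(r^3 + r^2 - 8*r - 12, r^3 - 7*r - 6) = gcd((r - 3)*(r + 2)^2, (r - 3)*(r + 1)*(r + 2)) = r^2 - r - 6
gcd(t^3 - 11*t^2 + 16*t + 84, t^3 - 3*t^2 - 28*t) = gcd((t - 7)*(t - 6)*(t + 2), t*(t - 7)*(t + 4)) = t - 7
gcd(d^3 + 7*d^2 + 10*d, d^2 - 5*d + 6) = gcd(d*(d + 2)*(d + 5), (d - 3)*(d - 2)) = 1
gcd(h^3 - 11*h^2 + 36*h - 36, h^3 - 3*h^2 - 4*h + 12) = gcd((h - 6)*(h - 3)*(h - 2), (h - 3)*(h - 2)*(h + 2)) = h^2 - 5*h + 6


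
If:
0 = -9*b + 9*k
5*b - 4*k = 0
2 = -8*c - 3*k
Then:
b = 0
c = -1/4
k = 0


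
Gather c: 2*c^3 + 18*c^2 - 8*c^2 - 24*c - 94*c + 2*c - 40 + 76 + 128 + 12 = 2*c^3 + 10*c^2 - 116*c + 176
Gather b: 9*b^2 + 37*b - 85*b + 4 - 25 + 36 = 9*b^2 - 48*b + 15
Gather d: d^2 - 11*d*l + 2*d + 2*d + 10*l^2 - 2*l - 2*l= d^2 + d*(4 - 11*l) + 10*l^2 - 4*l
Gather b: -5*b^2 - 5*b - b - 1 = -5*b^2 - 6*b - 1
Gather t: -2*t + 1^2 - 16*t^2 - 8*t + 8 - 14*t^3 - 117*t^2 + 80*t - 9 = -14*t^3 - 133*t^2 + 70*t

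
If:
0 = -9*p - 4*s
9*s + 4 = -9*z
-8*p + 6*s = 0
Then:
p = 0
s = 0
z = -4/9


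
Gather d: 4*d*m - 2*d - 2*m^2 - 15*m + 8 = d*(4*m - 2) - 2*m^2 - 15*m + 8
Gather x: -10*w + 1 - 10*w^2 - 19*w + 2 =-10*w^2 - 29*w + 3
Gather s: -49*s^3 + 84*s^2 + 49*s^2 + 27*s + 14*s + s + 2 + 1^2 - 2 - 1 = -49*s^3 + 133*s^2 + 42*s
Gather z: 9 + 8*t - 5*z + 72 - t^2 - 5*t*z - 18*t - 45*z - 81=-t^2 - 10*t + z*(-5*t - 50)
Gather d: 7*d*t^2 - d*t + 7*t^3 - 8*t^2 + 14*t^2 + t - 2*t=d*(7*t^2 - t) + 7*t^3 + 6*t^2 - t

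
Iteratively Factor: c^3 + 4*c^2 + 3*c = (c + 3)*(c^2 + c) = c*(c + 3)*(c + 1)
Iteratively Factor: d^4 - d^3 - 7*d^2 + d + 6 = (d - 3)*(d^3 + 2*d^2 - d - 2) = (d - 3)*(d + 2)*(d^2 - 1) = (d - 3)*(d + 1)*(d + 2)*(d - 1)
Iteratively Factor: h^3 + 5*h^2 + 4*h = (h + 1)*(h^2 + 4*h) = h*(h + 1)*(h + 4)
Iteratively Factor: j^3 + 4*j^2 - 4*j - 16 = (j + 4)*(j^2 - 4) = (j - 2)*(j + 4)*(j + 2)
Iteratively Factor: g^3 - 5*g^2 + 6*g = (g - 3)*(g^2 - 2*g) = (g - 3)*(g - 2)*(g)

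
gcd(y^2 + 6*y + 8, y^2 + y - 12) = y + 4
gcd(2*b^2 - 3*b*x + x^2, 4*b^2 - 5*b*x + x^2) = -b + x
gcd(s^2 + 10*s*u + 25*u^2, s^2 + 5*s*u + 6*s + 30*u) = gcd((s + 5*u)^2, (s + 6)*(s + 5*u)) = s + 5*u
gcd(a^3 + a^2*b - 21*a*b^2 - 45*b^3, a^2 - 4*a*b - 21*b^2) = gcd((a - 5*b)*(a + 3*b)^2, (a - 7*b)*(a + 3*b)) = a + 3*b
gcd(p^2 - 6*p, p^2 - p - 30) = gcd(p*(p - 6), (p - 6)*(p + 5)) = p - 6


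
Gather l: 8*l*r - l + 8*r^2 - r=l*(8*r - 1) + 8*r^2 - r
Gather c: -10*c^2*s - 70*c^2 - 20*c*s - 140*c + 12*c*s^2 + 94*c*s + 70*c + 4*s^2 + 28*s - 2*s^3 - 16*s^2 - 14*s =c^2*(-10*s - 70) + c*(12*s^2 + 74*s - 70) - 2*s^3 - 12*s^2 + 14*s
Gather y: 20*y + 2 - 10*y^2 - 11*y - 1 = -10*y^2 + 9*y + 1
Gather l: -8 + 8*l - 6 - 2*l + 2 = 6*l - 12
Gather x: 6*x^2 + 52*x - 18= 6*x^2 + 52*x - 18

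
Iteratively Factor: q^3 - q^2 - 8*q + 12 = (q - 2)*(q^2 + q - 6) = (q - 2)*(q + 3)*(q - 2)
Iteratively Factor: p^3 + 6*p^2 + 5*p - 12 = (p - 1)*(p^2 + 7*p + 12) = (p - 1)*(p + 4)*(p + 3)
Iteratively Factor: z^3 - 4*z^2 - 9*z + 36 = (z - 4)*(z^2 - 9) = (z - 4)*(z + 3)*(z - 3)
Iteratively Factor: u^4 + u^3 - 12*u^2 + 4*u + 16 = (u - 2)*(u^3 + 3*u^2 - 6*u - 8) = (u - 2)*(u + 4)*(u^2 - u - 2) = (u - 2)*(u + 1)*(u + 4)*(u - 2)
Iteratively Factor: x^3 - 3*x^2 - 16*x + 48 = (x - 3)*(x^2 - 16) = (x - 4)*(x - 3)*(x + 4)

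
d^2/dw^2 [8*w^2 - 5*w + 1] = 16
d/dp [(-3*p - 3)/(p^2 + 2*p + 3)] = 3*(-p^2 - 2*p + 2*(p + 1)^2 - 3)/(p^2 + 2*p + 3)^2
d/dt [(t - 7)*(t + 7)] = 2*t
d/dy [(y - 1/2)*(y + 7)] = 2*y + 13/2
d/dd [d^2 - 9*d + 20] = 2*d - 9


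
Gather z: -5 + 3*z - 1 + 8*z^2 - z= 8*z^2 + 2*z - 6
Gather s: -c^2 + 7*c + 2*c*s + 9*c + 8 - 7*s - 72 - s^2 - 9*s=-c^2 + 16*c - s^2 + s*(2*c - 16) - 64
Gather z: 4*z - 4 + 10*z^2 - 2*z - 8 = 10*z^2 + 2*z - 12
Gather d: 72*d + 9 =72*d + 9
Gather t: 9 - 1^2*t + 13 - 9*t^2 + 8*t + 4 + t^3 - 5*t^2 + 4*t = t^3 - 14*t^2 + 11*t + 26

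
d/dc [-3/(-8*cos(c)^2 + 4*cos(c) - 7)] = 12*(4*cos(c) - 1)*sin(c)/(8*cos(c)^2 - 4*cos(c) + 7)^2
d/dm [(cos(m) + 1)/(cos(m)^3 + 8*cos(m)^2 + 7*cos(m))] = (2*cos(m) + 7)*sin(m)/((cos(m) + 7)^2*cos(m)^2)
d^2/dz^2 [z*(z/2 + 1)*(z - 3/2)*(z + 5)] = 6*z^2 + 33*z/2 - 1/2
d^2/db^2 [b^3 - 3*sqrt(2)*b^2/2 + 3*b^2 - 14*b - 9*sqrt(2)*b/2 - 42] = 6*b - 3*sqrt(2) + 6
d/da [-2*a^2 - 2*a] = -4*a - 2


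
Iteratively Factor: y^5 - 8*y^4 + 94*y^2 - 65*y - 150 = (y - 2)*(y^4 - 6*y^3 - 12*y^2 + 70*y + 75) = (y - 2)*(y + 3)*(y^3 - 9*y^2 + 15*y + 25) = (y - 2)*(y + 1)*(y + 3)*(y^2 - 10*y + 25) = (y - 5)*(y - 2)*(y + 1)*(y + 3)*(y - 5)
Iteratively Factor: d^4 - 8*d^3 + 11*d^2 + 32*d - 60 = (d + 2)*(d^3 - 10*d^2 + 31*d - 30) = (d - 5)*(d + 2)*(d^2 - 5*d + 6) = (d - 5)*(d - 2)*(d + 2)*(d - 3)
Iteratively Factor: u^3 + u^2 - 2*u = (u - 1)*(u^2 + 2*u) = u*(u - 1)*(u + 2)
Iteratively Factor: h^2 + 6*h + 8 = (h + 2)*(h + 4)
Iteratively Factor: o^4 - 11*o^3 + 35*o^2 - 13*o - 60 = (o - 4)*(o^3 - 7*o^2 + 7*o + 15) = (o - 4)*(o - 3)*(o^2 - 4*o - 5) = (o - 4)*(o - 3)*(o + 1)*(o - 5)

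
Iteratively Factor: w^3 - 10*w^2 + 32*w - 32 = (w - 4)*(w^2 - 6*w + 8) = (w - 4)*(w - 2)*(w - 4)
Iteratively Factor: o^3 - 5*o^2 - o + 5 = (o - 1)*(o^2 - 4*o - 5) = (o - 1)*(o + 1)*(o - 5)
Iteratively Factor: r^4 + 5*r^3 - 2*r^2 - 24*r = (r - 2)*(r^3 + 7*r^2 + 12*r) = r*(r - 2)*(r^2 + 7*r + 12) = r*(r - 2)*(r + 3)*(r + 4)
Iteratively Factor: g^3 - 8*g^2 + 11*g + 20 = (g - 4)*(g^2 - 4*g - 5) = (g - 5)*(g - 4)*(g + 1)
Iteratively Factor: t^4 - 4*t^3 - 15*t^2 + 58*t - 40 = (t - 5)*(t^3 + t^2 - 10*t + 8) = (t - 5)*(t - 2)*(t^2 + 3*t - 4) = (t - 5)*(t - 2)*(t - 1)*(t + 4)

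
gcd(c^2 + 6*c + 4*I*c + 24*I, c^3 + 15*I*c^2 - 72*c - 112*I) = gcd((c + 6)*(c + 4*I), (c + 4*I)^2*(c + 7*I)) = c + 4*I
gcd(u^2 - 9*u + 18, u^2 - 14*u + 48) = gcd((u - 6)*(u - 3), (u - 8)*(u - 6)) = u - 6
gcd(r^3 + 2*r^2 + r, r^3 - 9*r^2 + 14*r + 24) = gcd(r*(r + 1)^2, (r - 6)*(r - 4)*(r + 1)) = r + 1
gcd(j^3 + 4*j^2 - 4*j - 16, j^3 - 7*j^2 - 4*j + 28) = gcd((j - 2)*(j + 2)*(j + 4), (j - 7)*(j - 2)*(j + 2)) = j^2 - 4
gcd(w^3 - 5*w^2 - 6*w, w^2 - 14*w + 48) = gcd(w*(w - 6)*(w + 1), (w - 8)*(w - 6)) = w - 6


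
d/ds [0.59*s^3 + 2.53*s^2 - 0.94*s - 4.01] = 1.77*s^2 + 5.06*s - 0.94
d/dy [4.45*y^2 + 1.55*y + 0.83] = 8.9*y + 1.55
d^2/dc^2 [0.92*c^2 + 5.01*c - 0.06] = 1.84000000000000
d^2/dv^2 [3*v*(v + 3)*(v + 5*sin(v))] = -15*v^2*sin(v) - 45*v*sin(v) + 60*v*cos(v) + 18*v + 30*sin(v) + 90*cos(v) + 18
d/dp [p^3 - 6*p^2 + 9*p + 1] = 3*p^2 - 12*p + 9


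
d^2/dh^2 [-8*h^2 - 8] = -16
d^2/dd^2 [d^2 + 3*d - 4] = 2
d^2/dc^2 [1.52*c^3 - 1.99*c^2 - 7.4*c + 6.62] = 9.12*c - 3.98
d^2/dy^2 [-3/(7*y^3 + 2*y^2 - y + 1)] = 6*((21*y + 2)*(7*y^3 + 2*y^2 - y + 1) - (21*y^2 + 4*y - 1)^2)/(7*y^3 + 2*y^2 - y + 1)^3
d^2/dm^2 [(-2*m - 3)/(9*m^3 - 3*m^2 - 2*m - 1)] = 2*(-486*m^5 - 1296*m^4 + 594*m^3 - 27*m^2 - 117*m + 1)/(729*m^9 - 729*m^8 - 243*m^7 + 54*m^6 + 216*m^5 + 45*m^4 - 17*m^3 - 21*m^2 - 6*m - 1)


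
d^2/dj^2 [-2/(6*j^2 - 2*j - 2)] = 2*(-9*j^2 + 3*j + (6*j - 1)^2 + 3)/(-3*j^2 + j + 1)^3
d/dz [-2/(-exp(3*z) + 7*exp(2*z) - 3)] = (28 - 6*exp(z))*exp(2*z)/(exp(3*z) - 7*exp(2*z) + 3)^2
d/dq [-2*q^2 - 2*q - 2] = -4*q - 2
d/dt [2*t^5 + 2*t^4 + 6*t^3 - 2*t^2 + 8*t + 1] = 10*t^4 + 8*t^3 + 18*t^2 - 4*t + 8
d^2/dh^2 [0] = 0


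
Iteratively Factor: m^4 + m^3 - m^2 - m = (m)*(m^3 + m^2 - m - 1) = m*(m - 1)*(m^2 + 2*m + 1) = m*(m - 1)*(m + 1)*(m + 1)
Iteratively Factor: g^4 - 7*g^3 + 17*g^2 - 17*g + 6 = (g - 1)*(g^3 - 6*g^2 + 11*g - 6) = (g - 1)^2*(g^2 - 5*g + 6) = (g - 2)*(g - 1)^2*(g - 3)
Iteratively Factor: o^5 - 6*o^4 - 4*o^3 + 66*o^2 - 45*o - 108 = (o - 4)*(o^4 - 2*o^3 - 12*o^2 + 18*o + 27) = (o - 4)*(o - 3)*(o^3 + o^2 - 9*o - 9) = (o - 4)*(o - 3)*(o + 3)*(o^2 - 2*o - 3) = (o - 4)*(o - 3)*(o + 1)*(o + 3)*(o - 3)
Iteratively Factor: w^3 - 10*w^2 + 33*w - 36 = (w - 3)*(w^2 - 7*w + 12) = (w - 3)^2*(w - 4)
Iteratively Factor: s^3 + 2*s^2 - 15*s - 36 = (s - 4)*(s^2 + 6*s + 9) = (s - 4)*(s + 3)*(s + 3)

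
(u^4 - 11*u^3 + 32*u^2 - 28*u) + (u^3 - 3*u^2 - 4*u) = u^4 - 10*u^3 + 29*u^2 - 32*u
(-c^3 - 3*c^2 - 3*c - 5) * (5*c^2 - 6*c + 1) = -5*c^5 - 9*c^4 + 2*c^3 - 10*c^2 + 27*c - 5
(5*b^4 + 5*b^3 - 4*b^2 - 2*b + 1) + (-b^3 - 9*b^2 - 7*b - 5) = 5*b^4 + 4*b^3 - 13*b^2 - 9*b - 4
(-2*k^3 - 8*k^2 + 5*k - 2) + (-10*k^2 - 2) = -2*k^3 - 18*k^2 + 5*k - 4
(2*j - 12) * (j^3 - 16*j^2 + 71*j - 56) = 2*j^4 - 44*j^3 + 334*j^2 - 964*j + 672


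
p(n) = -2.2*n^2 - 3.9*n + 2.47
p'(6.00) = -30.30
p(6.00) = -100.13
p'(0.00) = -3.90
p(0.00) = 2.47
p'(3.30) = -18.42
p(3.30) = -34.36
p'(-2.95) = 9.08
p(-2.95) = -5.17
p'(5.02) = -25.99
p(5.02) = -72.55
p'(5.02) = -25.99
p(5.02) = -72.55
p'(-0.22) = -2.93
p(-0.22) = 3.22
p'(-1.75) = 3.80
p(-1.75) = 2.56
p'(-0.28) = -2.67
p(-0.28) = 3.39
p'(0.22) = -4.87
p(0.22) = 1.51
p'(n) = -4.4*n - 3.9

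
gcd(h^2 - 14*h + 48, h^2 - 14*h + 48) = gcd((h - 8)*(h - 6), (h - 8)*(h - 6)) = h^2 - 14*h + 48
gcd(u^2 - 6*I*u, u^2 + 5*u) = u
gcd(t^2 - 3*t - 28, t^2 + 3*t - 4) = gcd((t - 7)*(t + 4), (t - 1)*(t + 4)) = t + 4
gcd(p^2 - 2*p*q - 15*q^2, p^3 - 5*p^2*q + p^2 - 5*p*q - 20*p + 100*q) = p - 5*q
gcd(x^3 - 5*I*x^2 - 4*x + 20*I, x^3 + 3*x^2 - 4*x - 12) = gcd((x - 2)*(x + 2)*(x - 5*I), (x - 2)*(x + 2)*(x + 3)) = x^2 - 4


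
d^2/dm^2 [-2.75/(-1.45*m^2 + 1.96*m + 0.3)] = (11.56375*m^2 - 15.631*m - 2.75*(2.9*m - 1.96)*(5.8*m - 3.92) - 2.3925)/(-1.45*m^2 + 1.96*m + 0.3)^3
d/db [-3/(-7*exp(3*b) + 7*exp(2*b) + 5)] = (42 - 63*exp(b))*exp(2*b)/(-7*exp(3*b) + 7*exp(2*b) + 5)^2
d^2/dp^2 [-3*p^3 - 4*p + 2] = -18*p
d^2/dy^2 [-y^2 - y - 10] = -2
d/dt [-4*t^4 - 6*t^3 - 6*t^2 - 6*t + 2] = -16*t^3 - 18*t^2 - 12*t - 6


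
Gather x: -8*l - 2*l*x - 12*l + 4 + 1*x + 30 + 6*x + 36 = -20*l + x*(7 - 2*l) + 70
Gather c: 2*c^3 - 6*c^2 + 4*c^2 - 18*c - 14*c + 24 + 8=2*c^3 - 2*c^2 - 32*c + 32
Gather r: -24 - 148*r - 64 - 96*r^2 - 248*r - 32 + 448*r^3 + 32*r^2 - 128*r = 448*r^3 - 64*r^2 - 524*r - 120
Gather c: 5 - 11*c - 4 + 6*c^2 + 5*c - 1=6*c^2 - 6*c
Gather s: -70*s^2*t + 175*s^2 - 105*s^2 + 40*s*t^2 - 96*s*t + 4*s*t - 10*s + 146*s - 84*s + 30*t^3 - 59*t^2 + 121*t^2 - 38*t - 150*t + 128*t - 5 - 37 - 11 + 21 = s^2*(70 - 70*t) + s*(40*t^2 - 92*t + 52) + 30*t^3 + 62*t^2 - 60*t - 32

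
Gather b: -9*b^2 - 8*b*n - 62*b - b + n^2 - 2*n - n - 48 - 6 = -9*b^2 + b*(-8*n - 63) + n^2 - 3*n - 54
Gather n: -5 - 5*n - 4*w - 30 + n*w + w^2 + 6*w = n*(w - 5) + w^2 + 2*w - 35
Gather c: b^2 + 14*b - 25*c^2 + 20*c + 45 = b^2 + 14*b - 25*c^2 + 20*c + 45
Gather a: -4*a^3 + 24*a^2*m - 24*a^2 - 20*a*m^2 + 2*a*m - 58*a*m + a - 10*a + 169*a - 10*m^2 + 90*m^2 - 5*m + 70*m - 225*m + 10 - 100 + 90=-4*a^3 + a^2*(24*m - 24) + a*(-20*m^2 - 56*m + 160) + 80*m^2 - 160*m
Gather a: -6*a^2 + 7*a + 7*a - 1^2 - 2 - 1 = -6*a^2 + 14*a - 4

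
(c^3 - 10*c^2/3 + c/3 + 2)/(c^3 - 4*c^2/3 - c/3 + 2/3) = (c - 3)/(c - 1)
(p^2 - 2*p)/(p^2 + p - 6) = p/(p + 3)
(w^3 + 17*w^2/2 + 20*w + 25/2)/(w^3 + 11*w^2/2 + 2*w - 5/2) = (2*w + 5)/(2*w - 1)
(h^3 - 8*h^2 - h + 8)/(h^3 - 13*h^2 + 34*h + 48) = (h - 1)/(h - 6)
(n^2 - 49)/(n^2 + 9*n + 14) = (n - 7)/(n + 2)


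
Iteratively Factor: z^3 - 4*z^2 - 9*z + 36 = (z + 3)*(z^2 - 7*z + 12) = (z - 3)*(z + 3)*(z - 4)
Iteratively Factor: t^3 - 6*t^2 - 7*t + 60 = (t - 4)*(t^2 - 2*t - 15) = (t - 4)*(t + 3)*(t - 5)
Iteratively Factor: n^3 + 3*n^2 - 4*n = (n)*(n^2 + 3*n - 4) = n*(n + 4)*(n - 1)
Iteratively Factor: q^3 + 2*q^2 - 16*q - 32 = (q - 4)*(q^2 + 6*q + 8) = (q - 4)*(q + 4)*(q + 2)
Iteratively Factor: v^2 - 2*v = (v - 2)*(v)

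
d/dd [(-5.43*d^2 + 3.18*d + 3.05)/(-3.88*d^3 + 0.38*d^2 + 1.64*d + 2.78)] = (-21.0684*d^4 + 24.6768*d^3 + 25.3884*d^2 - 32.5088*d + 3.8384)/(15.0544*d^6 - 2.9488*d^5 - 12.582*d^4 - 20.3264*d^3 + 4.8024*d^2 + 9.1184*d + 7.7284)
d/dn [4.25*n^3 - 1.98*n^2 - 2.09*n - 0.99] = 12.75*n^2 - 3.96*n - 2.09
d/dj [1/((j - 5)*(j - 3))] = 2*(4 - j)/(j^4 - 16*j^3 + 94*j^2 - 240*j + 225)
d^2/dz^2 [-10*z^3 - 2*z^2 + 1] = -60*z - 4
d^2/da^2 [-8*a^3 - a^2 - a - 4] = -48*a - 2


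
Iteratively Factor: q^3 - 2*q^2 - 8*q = (q)*(q^2 - 2*q - 8) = q*(q + 2)*(q - 4)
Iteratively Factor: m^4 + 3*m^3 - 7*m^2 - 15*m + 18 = (m + 3)*(m^3 - 7*m + 6) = (m + 3)^2*(m^2 - 3*m + 2) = (m - 2)*(m + 3)^2*(m - 1)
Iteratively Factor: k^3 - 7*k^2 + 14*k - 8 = (k - 4)*(k^2 - 3*k + 2) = (k - 4)*(k - 1)*(k - 2)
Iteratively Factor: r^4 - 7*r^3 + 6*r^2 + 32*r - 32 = (r - 1)*(r^3 - 6*r^2 + 32) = (r - 4)*(r - 1)*(r^2 - 2*r - 8) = (r - 4)*(r - 1)*(r + 2)*(r - 4)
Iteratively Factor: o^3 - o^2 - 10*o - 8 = (o + 1)*(o^2 - 2*o - 8) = (o - 4)*(o + 1)*(o + 2)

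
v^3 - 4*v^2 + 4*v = v*(v - 2)^2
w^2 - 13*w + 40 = (w - 8)*(w - 5)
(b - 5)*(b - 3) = b^2 - 8*b + 15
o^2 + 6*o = o*(o + 6)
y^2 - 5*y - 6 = (y - 6)*(y + 1)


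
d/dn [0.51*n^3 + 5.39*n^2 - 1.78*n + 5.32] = 1.53*n^2 + 10.78*n - 1.78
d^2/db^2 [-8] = 0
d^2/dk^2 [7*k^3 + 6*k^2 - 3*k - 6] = 42*k + 12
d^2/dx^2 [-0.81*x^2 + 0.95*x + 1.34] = -1.62000000000000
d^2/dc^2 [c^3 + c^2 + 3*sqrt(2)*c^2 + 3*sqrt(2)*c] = 6*c + 2 + 6*sqrt(2)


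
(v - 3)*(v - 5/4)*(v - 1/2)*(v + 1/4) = v^4 - 9*v^3/2 + 75*v^2/16 - 13*v/32 - 15/32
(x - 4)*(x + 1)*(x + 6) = x^3 + 3*x^2 - 22*x - 24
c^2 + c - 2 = (c - 1)*(c + 2)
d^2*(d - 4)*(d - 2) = d^4 - 6*d^3 + 8*d^2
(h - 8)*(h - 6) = h^2 - 14*h + 48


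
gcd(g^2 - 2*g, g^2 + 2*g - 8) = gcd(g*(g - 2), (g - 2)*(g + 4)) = g - 2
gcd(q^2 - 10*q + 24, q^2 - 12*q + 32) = q - 4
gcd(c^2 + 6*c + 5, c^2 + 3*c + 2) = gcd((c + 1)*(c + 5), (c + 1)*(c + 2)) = c + 1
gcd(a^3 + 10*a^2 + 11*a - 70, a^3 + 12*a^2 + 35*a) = a^2 + 12*a + 35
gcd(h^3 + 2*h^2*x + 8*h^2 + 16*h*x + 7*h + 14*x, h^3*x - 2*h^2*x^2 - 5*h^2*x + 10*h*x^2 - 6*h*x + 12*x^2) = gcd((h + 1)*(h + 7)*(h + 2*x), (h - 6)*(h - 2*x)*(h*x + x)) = h + 1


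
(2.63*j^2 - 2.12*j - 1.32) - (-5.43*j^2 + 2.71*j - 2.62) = 8.06*j^2 - 4.83*j + 1.3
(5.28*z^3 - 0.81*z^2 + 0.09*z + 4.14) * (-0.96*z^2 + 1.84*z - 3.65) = -5.0688*z^5 + 10.4928*z^4 - 20.8488*z^3 - 0.8523*z^2 + 7.2891*z - 15.111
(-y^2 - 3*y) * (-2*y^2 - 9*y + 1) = 2*y^4 + 15*y^3 + 26*y^2 - 3*y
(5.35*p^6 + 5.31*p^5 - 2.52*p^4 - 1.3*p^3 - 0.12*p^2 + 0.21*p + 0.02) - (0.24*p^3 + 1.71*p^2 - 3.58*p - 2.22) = 5.35*p^6 + 5.31*p^5 - 2.52*p^4 - 1.54*p^3 - 1.83*p^2 + 3.79*p + 2.24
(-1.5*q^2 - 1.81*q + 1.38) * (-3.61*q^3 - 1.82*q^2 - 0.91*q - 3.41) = 5.415*q^5 + 9.2641*q^4 - 0.3226*q^3 + 4.2505*q^2 + 4.9163*q - 4.7058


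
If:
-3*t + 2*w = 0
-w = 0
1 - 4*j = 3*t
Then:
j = 1/4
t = 0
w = 0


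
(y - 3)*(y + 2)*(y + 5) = y^3 + 4*y^2 - 11*y - 30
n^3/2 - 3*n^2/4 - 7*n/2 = n*(n/2 + 1)*(n - 7/2)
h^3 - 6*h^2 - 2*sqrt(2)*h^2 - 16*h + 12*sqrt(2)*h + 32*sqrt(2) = (h - 8)*(h + 2)*(h - 2*sqrt(2))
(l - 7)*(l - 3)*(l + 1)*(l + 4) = l^4 - 5*l^3 - 25*l^2 + 65*l + 84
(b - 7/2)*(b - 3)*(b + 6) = b^3 - b^2/2 - 57*b/2 + 63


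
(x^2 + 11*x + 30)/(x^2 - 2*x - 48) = (x + 5)/(x - 8)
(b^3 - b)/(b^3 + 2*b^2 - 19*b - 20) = b*(b - 1)/(b^2 + b - 20)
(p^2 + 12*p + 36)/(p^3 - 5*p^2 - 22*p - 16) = (p^2 + 12*p + 36)/(p^3 - 5*p^2 - 22*p - 16)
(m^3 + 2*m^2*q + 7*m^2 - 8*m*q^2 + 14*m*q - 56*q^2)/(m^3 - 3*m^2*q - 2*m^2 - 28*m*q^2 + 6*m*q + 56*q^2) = (-m^2 + 2*m*q - 7*m + 14*q)/(-m^2 + 7*m*q + 2*m - 14*q)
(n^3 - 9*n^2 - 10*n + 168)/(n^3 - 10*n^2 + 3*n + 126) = (n + 4)/(n + 3)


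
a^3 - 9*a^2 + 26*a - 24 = (a - 4)*(a - 3)*(a - 2)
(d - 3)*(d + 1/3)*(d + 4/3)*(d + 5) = d^4 + 11*d^3/3 - 101*d^2/9 - 217*d/9 - 20/3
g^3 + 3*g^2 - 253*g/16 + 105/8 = (g - 7/4)*(g - 5/4)*(g + 6)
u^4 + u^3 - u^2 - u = u*(u - 1)*(u + 1)^2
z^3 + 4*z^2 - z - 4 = (z - 1)*(z + 1)*(z + 4)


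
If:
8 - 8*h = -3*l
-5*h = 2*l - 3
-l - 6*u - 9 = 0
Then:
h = 25/31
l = -16/31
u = -263/186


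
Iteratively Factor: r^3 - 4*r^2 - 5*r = (r + 1)*(r^2 - 5*r) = (r - 5)*(r + 1)*(r)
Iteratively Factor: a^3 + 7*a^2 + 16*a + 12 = (a + 2)*(a^2 + 5*a + 6) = (a + 2)*(a + 3)*(a + 2)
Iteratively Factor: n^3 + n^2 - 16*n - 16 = (n + 4)*(n^2 - 3*n - 4) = (n - 4)*(n + 4)*(n + 1)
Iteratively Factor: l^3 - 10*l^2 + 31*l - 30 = (l - 5)*(l^2 - 5*l + 6) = (l - 5)*(l - 3)*(l - 2)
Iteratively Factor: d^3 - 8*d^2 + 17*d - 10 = (d - 1)*(d^2 - 7*d + 10) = (d - 5)*(d - 1)*(d - 2)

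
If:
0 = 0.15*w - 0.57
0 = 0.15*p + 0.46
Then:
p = -3.07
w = 3.80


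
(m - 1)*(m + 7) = m^2 + 6*m - 7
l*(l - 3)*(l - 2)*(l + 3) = l^4 - 2*l^3 - 9*l^2 + 18*l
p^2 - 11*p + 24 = (p - 8)*(p - 3)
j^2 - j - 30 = (j - 6)*(j + 5)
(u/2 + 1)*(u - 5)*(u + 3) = u^3/2 - 19*u/2 - 15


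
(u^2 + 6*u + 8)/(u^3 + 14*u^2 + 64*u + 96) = (u + 2)/(u^2 + 10*u + 24)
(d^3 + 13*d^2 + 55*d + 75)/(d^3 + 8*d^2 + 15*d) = (d + 5)/d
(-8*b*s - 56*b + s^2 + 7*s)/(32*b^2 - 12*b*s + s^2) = (s + 7)/(-4*b + s)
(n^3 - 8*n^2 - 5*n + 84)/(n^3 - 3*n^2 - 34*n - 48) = (n^2 - 11*n + 28)/(n^2 - 6*n - 16)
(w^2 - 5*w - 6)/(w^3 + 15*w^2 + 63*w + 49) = (w - 6)/(w^2 + 14*w + 49)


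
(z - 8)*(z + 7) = z^2 - z - 56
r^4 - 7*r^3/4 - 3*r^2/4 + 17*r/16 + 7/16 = (r - 7/4)*(r - 1)*(r + 1/2)^2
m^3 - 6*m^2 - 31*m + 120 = (m - 8)*(m - 3)*(m + 5)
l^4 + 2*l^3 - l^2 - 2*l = l*(l - 1)*(l + 1)*(l + 2)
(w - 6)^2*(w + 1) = w^3 - 11*w^2 + 24*w + 36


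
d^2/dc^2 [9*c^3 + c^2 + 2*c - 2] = 54*c + 2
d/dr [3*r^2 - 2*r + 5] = 6*r - 2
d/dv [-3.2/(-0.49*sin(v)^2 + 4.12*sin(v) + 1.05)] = (13.184 - 3.136*sin(v))*cos(v)/(-0.49*sin(v)^2 + 4.12*sin(v) + 1.05)^2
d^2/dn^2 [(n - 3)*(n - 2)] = 2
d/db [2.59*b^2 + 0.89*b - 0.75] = 5.18*b + 0.89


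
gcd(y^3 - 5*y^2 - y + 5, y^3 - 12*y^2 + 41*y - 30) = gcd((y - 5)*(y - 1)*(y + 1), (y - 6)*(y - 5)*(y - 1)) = y^2 - 6*y + 5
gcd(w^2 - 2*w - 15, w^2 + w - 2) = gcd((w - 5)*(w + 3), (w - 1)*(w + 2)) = 1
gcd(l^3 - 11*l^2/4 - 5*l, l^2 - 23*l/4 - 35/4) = l + 5/4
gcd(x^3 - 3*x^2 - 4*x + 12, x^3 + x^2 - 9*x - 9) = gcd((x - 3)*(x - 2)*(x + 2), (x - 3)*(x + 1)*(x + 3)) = x - 3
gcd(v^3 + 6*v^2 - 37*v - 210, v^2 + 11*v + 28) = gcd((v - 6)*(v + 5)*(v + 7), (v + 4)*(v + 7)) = v + 7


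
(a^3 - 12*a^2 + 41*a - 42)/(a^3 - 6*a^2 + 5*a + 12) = (a^2 - 9*a + 14)/(a^2 - 3*a - 4)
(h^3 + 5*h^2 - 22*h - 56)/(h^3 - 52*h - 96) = (h^2 + 3*h - 28)/(h^2 - 2*h - 48)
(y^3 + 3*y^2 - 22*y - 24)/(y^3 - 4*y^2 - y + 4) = (y + 6)/(y - 1)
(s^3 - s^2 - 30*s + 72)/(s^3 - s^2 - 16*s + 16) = (s^2 + 3*s - 18)/(s^2 + 3*s - 4)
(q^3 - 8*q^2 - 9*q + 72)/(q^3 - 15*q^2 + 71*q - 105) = (q^2 - 5*q - 24)/(q^2 - 12*q + 35)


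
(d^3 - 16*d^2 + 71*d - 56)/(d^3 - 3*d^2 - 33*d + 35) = (d - 8)/(d + 5)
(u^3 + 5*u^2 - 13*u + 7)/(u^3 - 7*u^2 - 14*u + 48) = (u^3 + 5*u^2 - 13*u + 7)/(u^3 - 7*u^2 - 14*u + 48)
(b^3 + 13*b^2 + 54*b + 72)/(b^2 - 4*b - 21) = (b^2 + 10*b + 24)/(b - 7)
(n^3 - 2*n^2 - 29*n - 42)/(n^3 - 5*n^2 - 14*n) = (n + 3)/n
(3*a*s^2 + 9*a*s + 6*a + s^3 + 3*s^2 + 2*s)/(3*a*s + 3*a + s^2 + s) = s + 2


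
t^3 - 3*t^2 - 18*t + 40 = (t - 5)*(t - 2)*(t + 4)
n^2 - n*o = n*(n - o)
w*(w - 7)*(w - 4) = w^3 - 11*w^2 + 28*w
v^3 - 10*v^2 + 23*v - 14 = (v - 7)*(v - 2)*(v - 1)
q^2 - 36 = (q - 6)*(q + 6)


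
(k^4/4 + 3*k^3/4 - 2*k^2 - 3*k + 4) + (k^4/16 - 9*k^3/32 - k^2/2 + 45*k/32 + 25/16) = 5*k^4/16 + 15*k^3/32 - 5*k^2/2 - 51*k/32 + 89/16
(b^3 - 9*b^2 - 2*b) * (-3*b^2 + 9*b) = -3*b^5 + 36*b^4 - 75*b^3 - 18*b^2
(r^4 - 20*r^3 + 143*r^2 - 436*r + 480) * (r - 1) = r^5 - 21*r^4 + 163*r^3 - 579*r^2 + 916*r - 480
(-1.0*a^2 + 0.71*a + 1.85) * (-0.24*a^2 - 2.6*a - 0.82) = 0.24*a^4 + 2.4296*a^3 - 1.47*a^2 - 5.3922*a - 1.517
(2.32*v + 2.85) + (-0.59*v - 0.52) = 1.73*v + 2.33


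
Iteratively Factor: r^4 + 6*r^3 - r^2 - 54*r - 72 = (r + 4)*(r^3 + 2*r^2 - 9*r - 18) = (r + 2)*(r + 4)*(r^2 - 9) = (r - 3)*(r + 2)*(r + 4)*(r + 3)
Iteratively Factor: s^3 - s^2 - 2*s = (s)*(s^2 - s - 2) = s*(s - 2)*(s + 1)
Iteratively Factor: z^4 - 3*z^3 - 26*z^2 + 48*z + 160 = (z + 4)*(z^3 - 7*z^2 + 2*z + 40) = (z + 2)*(z + 4)*(z^2 - 9*z + 20) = (z - 5)*(z + 2)*(z + 4)*(z - 4)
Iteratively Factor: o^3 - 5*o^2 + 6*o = (o)*(o^2 - 5*o + 6) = o*(o - 2)*(o - 3)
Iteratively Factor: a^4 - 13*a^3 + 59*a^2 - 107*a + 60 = (a - 4)*(a^3 - 9*a^2 + 23*a - 15) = (a - 4)*(a - 3)*(a^2 - 6*a + 5) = (a - 4)*(a - 3)*(a - 1)*(a - 5)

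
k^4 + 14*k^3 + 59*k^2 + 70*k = k*(k + 2)*(k + 5)*(k + 7)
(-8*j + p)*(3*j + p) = -24*j^2 - 5*j*p + p^2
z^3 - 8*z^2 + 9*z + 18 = (z - 6)*(z - 3)*(z + 1)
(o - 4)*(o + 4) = o^2 - 16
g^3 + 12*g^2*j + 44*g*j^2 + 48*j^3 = (g + 2*j)*(g + 4*j)*(g + 6*j)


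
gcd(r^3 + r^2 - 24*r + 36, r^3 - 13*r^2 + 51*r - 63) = r - 3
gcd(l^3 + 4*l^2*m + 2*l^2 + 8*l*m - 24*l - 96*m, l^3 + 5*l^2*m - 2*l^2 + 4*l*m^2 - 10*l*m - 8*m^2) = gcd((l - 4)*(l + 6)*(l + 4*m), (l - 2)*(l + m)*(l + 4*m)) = l + 4*m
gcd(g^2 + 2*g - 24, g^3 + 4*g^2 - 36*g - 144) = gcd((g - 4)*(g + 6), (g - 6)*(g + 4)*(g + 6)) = g + 6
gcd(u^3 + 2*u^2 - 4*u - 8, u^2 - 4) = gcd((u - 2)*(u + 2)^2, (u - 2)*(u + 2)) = u^2 - 4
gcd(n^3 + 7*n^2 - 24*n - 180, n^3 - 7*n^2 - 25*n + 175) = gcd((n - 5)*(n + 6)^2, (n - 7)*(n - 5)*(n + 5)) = n - 5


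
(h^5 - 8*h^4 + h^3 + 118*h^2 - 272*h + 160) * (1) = h^5 - 8*h^4 + h^3 + 118*h^2 - 272*h + 160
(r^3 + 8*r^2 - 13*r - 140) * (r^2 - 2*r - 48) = r^5 + 6*r^4 - 77*r^3 - 498*r^2 + 904*r + 6720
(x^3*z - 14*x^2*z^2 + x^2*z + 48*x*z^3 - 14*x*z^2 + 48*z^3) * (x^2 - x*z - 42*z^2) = x^5*z - 15*x^4*z^2 + x^4*z + 20*x^3*z^3 - 15*x^3*z^2 + 540*x^2*z^4 + 20*x^2*z^3 - 2016*x*z^5 + 540*x*z^4 - 2016*z^5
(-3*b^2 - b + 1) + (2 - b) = -3*b^2 - 2*b + 3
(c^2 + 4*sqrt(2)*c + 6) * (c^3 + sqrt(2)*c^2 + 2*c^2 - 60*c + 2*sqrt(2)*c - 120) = c^5 + 2*c^4 + 5*sqrt(2)*c^4 - 46*c^3 + 10*sqrt(2)*c^3 - 234*sqrt(2)*c^2 - 92*c^2 - 468*sqrt(2)*c - 360*c - 720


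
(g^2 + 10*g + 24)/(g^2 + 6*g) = (g + 4)/g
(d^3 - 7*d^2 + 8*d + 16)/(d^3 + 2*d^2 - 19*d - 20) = (d - 4)/(d + 5)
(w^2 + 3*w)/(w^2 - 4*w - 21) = w/(w - 7)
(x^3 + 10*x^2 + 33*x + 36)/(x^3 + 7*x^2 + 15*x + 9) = (x + 4)/(x + 1)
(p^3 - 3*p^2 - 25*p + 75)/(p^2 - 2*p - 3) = (p^2 - 25)/(p + 1)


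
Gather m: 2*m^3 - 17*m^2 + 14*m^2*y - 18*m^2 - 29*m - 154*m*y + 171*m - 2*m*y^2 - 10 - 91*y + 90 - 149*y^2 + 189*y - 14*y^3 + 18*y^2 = 2*m^3 + m^2*(14*y - 35) + m*(-2*y^2 - 154*y + 142) - 14*y^3 - 131*y^2 + 98*y + 80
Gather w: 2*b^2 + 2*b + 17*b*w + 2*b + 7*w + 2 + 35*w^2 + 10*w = 2*b^2 + 4*b + 35*w^2 + w*(17*b + 17) + 2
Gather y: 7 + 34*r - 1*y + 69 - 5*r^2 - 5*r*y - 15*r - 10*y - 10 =-5*r^2 + 19*r + y*(-5*r - 11) + 66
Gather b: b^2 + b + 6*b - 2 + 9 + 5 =b^2 + 7*b + 12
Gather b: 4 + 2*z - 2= 2*z + 2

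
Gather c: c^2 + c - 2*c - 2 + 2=c^2 - c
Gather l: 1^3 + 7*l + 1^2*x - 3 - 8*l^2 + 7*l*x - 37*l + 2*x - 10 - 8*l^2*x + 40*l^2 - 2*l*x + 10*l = l^2*(32 - 8*x) + l*(5*x - 20) + 3*x - 12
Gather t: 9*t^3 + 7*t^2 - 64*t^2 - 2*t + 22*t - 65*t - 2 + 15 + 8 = 9*t^3 - 57*t^2 - 45*t + 21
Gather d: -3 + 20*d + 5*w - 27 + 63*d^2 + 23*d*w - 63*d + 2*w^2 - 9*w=63*d^2 + d*(23*w - 43) + 2*w^2 - 4*w - 30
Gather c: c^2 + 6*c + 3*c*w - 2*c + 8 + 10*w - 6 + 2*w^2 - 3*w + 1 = c^2 + c*(3*w + 4) + 2*w^2 + 7*w + 3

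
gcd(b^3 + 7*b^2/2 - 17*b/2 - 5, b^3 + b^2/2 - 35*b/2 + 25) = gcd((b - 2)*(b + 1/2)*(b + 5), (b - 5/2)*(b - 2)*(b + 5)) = b^2 + 3*b - 10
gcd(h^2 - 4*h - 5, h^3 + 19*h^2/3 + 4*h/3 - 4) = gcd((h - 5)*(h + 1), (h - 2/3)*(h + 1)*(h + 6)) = h + 1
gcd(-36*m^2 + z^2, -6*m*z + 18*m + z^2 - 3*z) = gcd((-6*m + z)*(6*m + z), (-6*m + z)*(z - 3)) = -6*m + z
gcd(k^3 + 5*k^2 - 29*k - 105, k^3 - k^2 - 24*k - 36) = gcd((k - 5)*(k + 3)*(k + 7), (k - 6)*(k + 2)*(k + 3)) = k + 3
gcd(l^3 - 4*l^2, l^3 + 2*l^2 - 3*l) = l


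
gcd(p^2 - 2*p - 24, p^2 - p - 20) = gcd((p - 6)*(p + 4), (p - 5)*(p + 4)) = p + 4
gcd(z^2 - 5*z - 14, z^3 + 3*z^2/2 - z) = z + 2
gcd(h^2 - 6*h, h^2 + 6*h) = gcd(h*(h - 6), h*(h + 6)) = h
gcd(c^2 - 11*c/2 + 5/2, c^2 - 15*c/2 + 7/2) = c - 1/2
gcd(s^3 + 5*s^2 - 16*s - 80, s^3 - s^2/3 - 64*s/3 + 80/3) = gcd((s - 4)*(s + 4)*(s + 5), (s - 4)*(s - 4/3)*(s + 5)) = s^2 + s - 20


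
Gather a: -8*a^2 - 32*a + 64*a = -8*a^2 + 32*a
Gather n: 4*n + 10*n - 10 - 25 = 14*n - 35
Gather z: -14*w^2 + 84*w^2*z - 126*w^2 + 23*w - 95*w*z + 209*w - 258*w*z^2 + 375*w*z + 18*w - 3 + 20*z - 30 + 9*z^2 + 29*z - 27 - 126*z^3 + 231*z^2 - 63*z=-140*w^2 + 250*w - 126*z^3 + z^2*(240 - 258*w) + z*(84*w^2 + 280*w - 14) - 60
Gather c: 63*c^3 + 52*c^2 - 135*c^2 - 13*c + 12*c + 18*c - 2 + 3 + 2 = 63*c^3 - 83*c^2 + 17*c + 3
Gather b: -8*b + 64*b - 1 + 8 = 56*b + 7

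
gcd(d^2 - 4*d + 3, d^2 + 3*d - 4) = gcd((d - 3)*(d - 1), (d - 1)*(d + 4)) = d - 1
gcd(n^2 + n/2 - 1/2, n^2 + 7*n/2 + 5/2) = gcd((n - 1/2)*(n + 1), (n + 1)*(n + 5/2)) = n + 1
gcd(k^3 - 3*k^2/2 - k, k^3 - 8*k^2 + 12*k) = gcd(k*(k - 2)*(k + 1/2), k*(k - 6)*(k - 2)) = k^2 - 2*k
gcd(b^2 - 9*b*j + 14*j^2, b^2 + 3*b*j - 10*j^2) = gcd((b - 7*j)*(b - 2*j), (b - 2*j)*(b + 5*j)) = b - 2*j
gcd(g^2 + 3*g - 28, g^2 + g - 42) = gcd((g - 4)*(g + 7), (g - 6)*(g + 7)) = g + 7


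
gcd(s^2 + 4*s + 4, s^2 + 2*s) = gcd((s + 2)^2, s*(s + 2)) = s + 2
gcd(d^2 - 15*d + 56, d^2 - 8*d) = d - 8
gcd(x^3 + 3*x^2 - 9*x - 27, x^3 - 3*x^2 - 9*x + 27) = x^2 - 9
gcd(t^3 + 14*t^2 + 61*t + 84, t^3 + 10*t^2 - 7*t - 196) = t + 7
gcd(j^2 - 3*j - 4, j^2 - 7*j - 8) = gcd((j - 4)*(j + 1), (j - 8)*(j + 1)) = j + 1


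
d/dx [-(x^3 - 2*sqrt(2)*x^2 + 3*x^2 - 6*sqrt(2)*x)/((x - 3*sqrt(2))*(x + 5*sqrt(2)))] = (-x^4 - 4*sqrt(2)*x^3 - 12*sqrt(2)*x^2 + 98*x^2 - 120*sqrt(2)*x + 180*x - 180*sqrt(2))/(x^4 + 4*sqrt(2)*x^3 - 52*x^2 - 120*sqrt(2)*x + 900)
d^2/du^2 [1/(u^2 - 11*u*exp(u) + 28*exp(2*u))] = ((u^2 - 11*u*exp(u) + 28*exp(2*u))*(11*u*exp(u) - 112*exp(2*u) + 22*exp(u) - 2) + 2*(11*u*exp(u) - 2*u - 56*exp(2*u) + 11*exp(u))^2)/(u^2 - 11*u*exp(u) + 28*exp(2*u))^3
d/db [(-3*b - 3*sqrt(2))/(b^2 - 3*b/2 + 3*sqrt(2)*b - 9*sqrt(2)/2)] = 6*(-2*b^2 - 6*sqrt(2)*b + 3*b + (b + sqrt(2))*(4*b - 3 + 6*sqrt(2)) + 9*sqrt(2))/(2*b^2 - 3*b + 6*sqrt(2)*b - 9*sqrt(2))^2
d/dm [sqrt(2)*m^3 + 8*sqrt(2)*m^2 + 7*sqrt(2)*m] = sqrt(2)*(3*m^2 + 16*m + 7)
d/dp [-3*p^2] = -6*p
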